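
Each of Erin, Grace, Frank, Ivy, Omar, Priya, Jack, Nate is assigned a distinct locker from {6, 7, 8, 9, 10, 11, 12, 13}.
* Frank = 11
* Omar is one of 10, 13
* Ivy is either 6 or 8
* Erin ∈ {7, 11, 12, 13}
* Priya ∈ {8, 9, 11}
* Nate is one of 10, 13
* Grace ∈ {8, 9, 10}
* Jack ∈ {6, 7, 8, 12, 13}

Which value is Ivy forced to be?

6

Frank has just one choice, so Frank = 11. Strike 11 from Erin, Priya.
Omar and Nate between them cover only {10, 13} — a naked pair. Remove those values from Erin, Grace, Jack.
Grace and Priya share exactly the 2 values {8, 9}; by pigeonhole those values go to them, so strike 8, 9 from Ivy, Jack.
So Ivy = 6.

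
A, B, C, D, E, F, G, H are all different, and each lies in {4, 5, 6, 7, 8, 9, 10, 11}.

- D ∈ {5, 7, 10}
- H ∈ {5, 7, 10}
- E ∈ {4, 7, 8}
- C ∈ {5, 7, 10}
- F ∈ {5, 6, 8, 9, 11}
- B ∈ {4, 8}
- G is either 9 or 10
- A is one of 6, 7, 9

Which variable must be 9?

G

The 8 variables draw from only 8 values {4, 5, 6, 7, 8, 9, 10, 11}, so each is used; only F can be 11, hence F = 11.
The 7 still-open variables together cover exactly {4, 5, 6, 7, 8, 9, 10} — 7 values for 7 variables — and 6 appears only in A's list, so A = 6.
The 6 still-open variables draw from only 6 values {4, 5, 7, 8, 9, 10}, so each is used; only G can be 9, hence G = 9.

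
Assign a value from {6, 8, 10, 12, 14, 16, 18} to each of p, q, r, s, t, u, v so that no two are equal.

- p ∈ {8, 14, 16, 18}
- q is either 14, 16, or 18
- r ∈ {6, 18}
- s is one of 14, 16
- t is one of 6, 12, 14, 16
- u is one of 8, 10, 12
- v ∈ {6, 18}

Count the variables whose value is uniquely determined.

3

Among the 7 variables, 10 fits only u (and all 7 values in {6, 8, 10, 12, 14, 16, 18} must be used), so u = 10.
The 6 still-open variables draw from only 6 values {6, 8, 12, 14, 16, 18}, so each is used; only p can be 8, hence p = 8.
The 5 still-open variables together cover exactly {6, 12, 14, 16, 18} — 5 values for 5 variables — and 12 appears only in t's list, so t = 12.
r and v between them cover only {6, 18} — a naked pair. Remove those values from q.
Determined: p=8, t=12, u=10. The other variables each still have more than one consistent value. That makes 3.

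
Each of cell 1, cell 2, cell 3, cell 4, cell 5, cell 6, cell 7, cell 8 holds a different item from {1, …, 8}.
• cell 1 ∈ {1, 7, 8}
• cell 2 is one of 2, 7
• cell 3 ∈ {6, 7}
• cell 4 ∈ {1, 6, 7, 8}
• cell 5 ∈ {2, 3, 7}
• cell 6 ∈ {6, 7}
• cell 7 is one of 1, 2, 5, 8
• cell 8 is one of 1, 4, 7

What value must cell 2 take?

The 8 variables together cover exactly {1, 2, 3, 4, 5, 6, 7, 8} — 8 values for 8 variables — and 3 appears only in cell 5's list, so cell 5 = 3.
Among the 7 still-open variables, 4 fits only cell 8 (and all 7 values in {1, 2, 4, 5, 6, 7, 8} must be used), so cell 8 = 4.
The 6 still-open variables draw from only 6 values {1, 2, 5, 6, 7, 8}, so each is used; only cell 7 can be 5, hence cell 7 = 5.
The 5 still-open variables draw from only 5 values {1, 2, 6, 7, 8}, so each is used; only cell 2 can be 2, hence cell 2 = 2.

2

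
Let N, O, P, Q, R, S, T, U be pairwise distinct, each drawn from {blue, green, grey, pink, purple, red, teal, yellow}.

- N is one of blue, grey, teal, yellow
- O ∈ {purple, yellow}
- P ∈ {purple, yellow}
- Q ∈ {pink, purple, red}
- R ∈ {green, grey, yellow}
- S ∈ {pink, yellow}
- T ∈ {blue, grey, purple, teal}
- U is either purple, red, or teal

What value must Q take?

The 8 variables together cover exactly {blue, green, grey, pink, purple, red, teal, yellow} — 8 values for 8 variables — and green appears only in R's list, so R = green.
O and P between them cover only {purple, yellow} — a naked pair. Remove those values from N, Q, S, T, U.
S must be pink (only option left). Remove pink from Q.
So Q = red.

red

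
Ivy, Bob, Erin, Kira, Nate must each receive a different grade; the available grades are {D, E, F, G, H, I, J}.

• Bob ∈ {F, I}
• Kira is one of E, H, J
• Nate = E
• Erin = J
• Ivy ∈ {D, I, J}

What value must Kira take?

Erin has just one choice, so Erin = J. So Ivy, Kira can't be J.
Nate's domain is down to {E}, so Nate = E. Remove E from Kira.
So Kira = H.

H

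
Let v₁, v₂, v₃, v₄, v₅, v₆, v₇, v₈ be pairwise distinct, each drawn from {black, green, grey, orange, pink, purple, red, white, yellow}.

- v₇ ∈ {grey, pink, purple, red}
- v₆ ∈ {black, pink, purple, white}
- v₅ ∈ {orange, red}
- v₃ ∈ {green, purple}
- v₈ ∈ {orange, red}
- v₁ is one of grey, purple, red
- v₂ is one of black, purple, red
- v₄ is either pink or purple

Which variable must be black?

The 8 variables draw from only 8 values {black, green, grey, orange, pink, purple, red, white}, so each is used; only v₃ can be green, hence v₃ = green.
Among the 7 still-open variables, white fits only v₆ (and all 7 values in {black, grey, orange, pink, purple, red, white} must be used), so v₆ = white.
The 6 still-open variables draw from only 6 values {black, grey, orange, pink, purple, red}, so each is used; only v₂ can be black, hence v₂ = black.

v₂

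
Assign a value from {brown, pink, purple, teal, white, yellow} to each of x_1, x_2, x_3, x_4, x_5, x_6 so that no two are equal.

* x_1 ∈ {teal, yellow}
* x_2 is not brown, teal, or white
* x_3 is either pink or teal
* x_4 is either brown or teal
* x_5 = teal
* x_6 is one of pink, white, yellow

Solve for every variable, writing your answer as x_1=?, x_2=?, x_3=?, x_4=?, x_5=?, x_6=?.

x_5's domain is down to {teal}, so x_5 = teal. So x_1, x_3, x_4 can't be teal.
x_1 must be yellow (only option left). Strike yellow from x_2, x_6.
That leaves x_3 = pink. So x_2, x_6 can't be pink.
x_4's domain is down to {brown}, so x_4 = brown.
x_6 must be white (only option left).
x_2's domain is down to {purple}, so x_2 = purple.

x_1=yellow, x_2=purple, x_3=pink, x_4=brown, x_5=teal, x_6=white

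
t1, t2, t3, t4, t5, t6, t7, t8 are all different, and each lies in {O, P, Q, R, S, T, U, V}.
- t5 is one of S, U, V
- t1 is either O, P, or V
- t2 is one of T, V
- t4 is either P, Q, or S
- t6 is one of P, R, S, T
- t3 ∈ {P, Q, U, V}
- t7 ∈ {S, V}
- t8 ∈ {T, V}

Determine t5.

U

The 8 variables draw from only 8 values {O, P, Q, R, S, T, U, V}, so each is used; only t1 can be O, hence t1 = O.
The 7 still-open variables together cover exactly {P, Q, R, S, T, U, V} — 7 values for 7 variables — and R appears only in t6's list, so t6 = R.
t2 and t8 share exactly the 2 values {T, V}; by pigeonhole those values go to them, so strike T, V from t3, t5, t7.
t7 has just one choice, so t7 = S. Strike S from t4, t5.
So t5 = U.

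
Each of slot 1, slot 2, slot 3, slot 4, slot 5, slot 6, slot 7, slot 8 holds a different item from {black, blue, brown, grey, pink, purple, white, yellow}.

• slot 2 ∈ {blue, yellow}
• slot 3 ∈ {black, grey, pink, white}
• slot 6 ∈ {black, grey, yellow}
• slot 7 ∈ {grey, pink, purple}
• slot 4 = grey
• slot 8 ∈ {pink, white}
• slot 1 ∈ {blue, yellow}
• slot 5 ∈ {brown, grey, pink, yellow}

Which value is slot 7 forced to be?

purple

slot 4 has just one choice, so slot 4 = grey. Eliminate grey elsewhere: slot 3, slot 5, slot 6, slot 7.
The 7 still-open variables draw from only 7 values {black, blue, brown, pink, purple, white, yellow}, so each is used; only slot 5 can be brown, hence slot 5 = brown.
The 6 still-open variables draw from only 6 values {black, blue, pink, purple, white, yellow}, so each is used; only slot 7 can be purple, hence slot 7 = purple.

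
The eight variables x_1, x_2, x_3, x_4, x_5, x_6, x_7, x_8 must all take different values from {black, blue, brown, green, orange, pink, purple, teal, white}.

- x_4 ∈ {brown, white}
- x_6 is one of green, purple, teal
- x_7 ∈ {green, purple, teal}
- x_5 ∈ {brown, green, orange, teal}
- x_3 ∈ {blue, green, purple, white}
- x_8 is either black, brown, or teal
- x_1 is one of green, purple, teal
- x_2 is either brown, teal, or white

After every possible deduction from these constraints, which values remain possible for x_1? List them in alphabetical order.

The 8 variables draw from only 8 values {black, blue, brown, green, orange, purple, teal, white}, so each is used; only x_8 can be black, hence x_8 = black.
Among the 7 still-open variables, blue fits only x_3 (and all 7 values in {blue, brown, green, orange, purple, teal, white} must be used), so x_3 = blue.
The 6 still-open variables draw from only 6 values {brown, green, orange, purple, teal, white}, so each is used; only x_5 can be orange, hence x_5 = orange.
x_1, x_6, x_7 between them cover only {green, purple, teal} — a naked triple. Remove those values from x_2.
No further eliminations apply; x_1 can still be any of green, purple, teal.

green, purple, teal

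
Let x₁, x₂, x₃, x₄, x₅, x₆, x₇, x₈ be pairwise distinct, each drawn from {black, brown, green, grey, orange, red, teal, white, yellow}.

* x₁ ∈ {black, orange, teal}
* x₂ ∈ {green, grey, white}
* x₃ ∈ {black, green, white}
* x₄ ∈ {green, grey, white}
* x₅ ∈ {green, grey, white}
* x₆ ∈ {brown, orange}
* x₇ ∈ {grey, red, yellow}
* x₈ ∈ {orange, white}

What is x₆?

brown

The 3 variables x₂, x₄, x₅ are confined to {green, grey, white}, which locks those values in; drop them from x₃, x₇, x₈.
x₃ must be black (only option left). Strike black from x₁.
x₈ must be orange (only option left). So x₁, x₆ can't be orange.
So x₆ = brown.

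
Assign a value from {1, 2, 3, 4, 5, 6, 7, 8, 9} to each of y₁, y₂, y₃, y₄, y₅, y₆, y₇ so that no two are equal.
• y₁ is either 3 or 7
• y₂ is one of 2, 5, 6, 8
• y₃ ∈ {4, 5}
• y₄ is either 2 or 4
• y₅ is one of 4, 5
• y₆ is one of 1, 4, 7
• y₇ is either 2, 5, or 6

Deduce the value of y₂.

8

The 2 variables y₃ and y₅ are confined to {4, 5}, which locks those values in; drop them from y₂, y₄, y₆, y₇.
y₄'s domain is down to {2}, so y₄ = 2. Strike 2 from y₂, y₇.
y₇ must be 6 (only option left). So y₂ can't be 6.
So y₂ = 8.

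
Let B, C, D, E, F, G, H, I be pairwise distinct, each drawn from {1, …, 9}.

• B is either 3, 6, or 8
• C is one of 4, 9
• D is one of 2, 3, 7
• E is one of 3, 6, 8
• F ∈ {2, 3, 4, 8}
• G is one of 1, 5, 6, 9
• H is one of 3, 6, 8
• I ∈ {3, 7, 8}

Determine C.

B, E, H between them cover only {3, 6, 8} — a naked triple. Remove those values from D, F, G, I.
That leaves I = 7. Eliminate 7 elsewhere: D.
D must be 2 (only option left). Remove 2 from F.
F's domain is down to {4}, so F = 4. Strike 4 from C.
So C = 9.

9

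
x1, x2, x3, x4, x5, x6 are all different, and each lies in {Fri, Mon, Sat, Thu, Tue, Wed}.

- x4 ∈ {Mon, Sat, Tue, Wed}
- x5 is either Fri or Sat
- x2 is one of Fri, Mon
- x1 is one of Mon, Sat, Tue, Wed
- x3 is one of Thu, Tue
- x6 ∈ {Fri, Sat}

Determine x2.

The 6 variables draw from only 6 values {Fri, Mon, Sat, Thu, Tue, Wed}, so each is used; only x3 can be Thu, hence x3 = Thu.
The 2 variables x5 and x6 are confined to {Fri, Sat}, which locks those values in; drop them from x1, x2, x4.
So x2 = Mon.

Mon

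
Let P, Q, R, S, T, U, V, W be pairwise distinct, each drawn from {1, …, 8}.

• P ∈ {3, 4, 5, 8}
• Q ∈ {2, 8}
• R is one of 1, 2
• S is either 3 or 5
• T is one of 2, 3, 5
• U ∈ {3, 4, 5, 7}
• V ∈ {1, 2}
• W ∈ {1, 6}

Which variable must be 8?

Q

The 8 variables draw from only 8 values {1, 2, 3, 4, 5, 6, 7, 8}, so each is used; only W can be 6, hence W = 6.
The 7 still-open variables draw from only 7 values {1, 2, 3, 4, 5, 7, 8}, so each is used; only U can be 7, hence U = 7.
Among the 6 still-open variables, 4 fits only P (and all 6 values in {1, 2, 3, 4, 5, 8} must be used), so P = 4.
The 5 still-open variables together cover exactly {1, 2, 3, 5, 8} — 5 values for 5 variables — and 8 appears only in Q's list, so Q = 8.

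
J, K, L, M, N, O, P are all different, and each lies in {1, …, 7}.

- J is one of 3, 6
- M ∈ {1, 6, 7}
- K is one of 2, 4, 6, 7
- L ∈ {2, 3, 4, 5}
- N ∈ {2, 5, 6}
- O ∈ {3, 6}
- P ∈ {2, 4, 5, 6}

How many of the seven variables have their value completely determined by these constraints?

2

The 7 variables draw from only 7 values {1, 2, 3, 4, 5, 6, 7}, so each is used; only M can be 1, hence M = 1.
Among the 6 still-open variables, 7 fits only K (and all 6 values in {2, 3, 4, 5, 6, 7} must be used), so K = 7.
J and O share exactly the 2 values {3, 6}; by pigeonhole those values go to them, so strike 3, 6 from L, N, P.
Determined: K=7, M=1. The other variables each still have more than one consistent value. That makes 2.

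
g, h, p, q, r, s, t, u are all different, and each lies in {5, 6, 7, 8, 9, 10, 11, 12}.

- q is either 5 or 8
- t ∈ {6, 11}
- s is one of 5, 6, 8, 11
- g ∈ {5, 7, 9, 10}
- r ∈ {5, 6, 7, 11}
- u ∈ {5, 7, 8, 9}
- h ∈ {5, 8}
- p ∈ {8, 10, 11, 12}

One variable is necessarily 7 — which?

r

The 8 variables together cover exactly {5, 6, 7, 8, 9, 10, 11, 12} — 8 values for 8 variables — and 12 appears only in p's list, so p = 12.
Among the 7 still-open variables, 10 fits only g (and all 7 values in {5, 6, 7, 8, 9, 10, 11} must be used), so g = 10.
The 6 still-open variables draw from only 6 values {5, 6, 7, 8, 9, 11}, so each is used; only u can be 9, hence u = 9.
The 5 still-open variables draw from only 5 values {5, 6, 7, 8, 11}, so each is used; only r can be 7, hence r = 7.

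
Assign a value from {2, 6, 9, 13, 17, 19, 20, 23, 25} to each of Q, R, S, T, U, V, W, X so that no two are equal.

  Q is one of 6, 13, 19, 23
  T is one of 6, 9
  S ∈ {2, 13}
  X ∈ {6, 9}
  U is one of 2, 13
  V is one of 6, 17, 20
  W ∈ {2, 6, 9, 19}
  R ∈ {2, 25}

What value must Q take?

The 2 variables S and U are confined to {2, 13}, which locks those values in; drop them from Q, R, W.
R has just one choice, so R = 25.
The 2 variables T and X are confined to {6, 9}, which locks those values in; drop them from Q, V, W.
That leaves W = 19. Remove 19 from Q.
So Q = 23.

23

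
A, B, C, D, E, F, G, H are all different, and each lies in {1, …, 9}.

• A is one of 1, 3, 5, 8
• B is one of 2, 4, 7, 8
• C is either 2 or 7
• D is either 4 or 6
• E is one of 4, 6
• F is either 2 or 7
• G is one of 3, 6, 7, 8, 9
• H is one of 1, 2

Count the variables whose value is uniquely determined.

C and F between them cover only {2, 7} — a naked pair. Remove those values from B, G, H.
H's domain is down to {1}, so H = 1. So A can't be 1.
D and E share exactly the 2 values {4, 6}; by pigeonhole those values go to them, so strike 4, 6 from B, G.
B has just one choice, so B = 8. Eliminate 8 elsewhere: A, G.
Determined: B=8, H=1. The other variables each still have more than one consistent value. That makes 2.

2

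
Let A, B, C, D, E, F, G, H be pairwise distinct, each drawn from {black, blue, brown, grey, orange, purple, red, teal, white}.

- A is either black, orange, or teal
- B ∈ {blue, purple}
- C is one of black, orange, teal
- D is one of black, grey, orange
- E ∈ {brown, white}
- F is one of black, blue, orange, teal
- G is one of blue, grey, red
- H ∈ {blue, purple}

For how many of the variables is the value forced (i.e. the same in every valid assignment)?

B and H between them cover only {blue, purple} — a naked pair. Remove those values from F, G.
A, C, F between them cover only {black, orange, teal} — a naked triple. Remove those values from D.
D has just one choice, so D = grey. Eliminate grey elsewhere: G.
That leaves G = red.
Determined: D=grey, G=red. The other variables each still have more than one consistent value. That makes 2.

2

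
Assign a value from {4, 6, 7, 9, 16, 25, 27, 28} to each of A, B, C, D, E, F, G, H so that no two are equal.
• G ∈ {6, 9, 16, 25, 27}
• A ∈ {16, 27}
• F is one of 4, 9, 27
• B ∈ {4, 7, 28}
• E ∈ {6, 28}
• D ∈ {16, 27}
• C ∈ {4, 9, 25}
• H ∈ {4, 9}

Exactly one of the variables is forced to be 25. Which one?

C

The 8 variables together cover exactly {4, 6, 7, 9, 16, 25, 27, 28} — 8 values for 8 variables — and 7 appears only in B's list, so B = 7.
The 7 still-open variables together cover exactly {4, 6, 9, 16, 25, 27, 28} — 7 values for 7 variables — and 28 appears only in E's list, so E = 28.
The 6 still-open variables draw from only 6 values {4, 6, 9, 16, 25, 27}, so each is used; only G can be 6, hence G = 6.
The 5 still-open variables together cover exactly {4, 9, 16, 25, 27} — 5 values for 5 variables — and 25 appears only in C's list, so C = 25.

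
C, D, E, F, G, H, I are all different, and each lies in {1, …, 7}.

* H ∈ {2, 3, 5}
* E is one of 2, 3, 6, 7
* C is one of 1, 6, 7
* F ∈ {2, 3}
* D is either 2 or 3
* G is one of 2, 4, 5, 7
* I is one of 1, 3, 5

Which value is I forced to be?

1

Among the 7 variables, 4 fits only G (and all 7 values in {1, 2, 3, 4, 5, 6, 7} must be used), so G = 4.
The 2 variables D and F are confined to {2, 3}, which locks those values in; drop them from E, H, I.
H's domain is down to {5}, so H = 5. So I can't be 5.
So I = 1.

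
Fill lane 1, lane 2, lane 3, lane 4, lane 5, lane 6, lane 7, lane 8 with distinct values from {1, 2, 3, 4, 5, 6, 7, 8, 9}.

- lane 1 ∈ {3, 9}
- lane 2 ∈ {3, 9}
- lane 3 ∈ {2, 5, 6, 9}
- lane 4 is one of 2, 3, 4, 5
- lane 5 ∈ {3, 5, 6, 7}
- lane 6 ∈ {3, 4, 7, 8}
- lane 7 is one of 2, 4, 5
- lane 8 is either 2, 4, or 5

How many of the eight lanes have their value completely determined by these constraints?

3

The 8 variables together cover exactly {2, 3, 4, 5, 6, 7, 8, 9} — 8 values for 8 variables — and 8 appears only in lane 6's list, so lane 6 = 8.
Among the 7 still-open variables, 7 fits only lane 5 (and all 7 values in {2, 3, 4, 5, 6, 7, 9} must be used), so lane 5 = 7.
The 6 still-open variables draw from only 6 values {2, 3, 4, 5, 6, 9}, so each is used; only lane 3 can be 6, hence lane 3 = 6.
lane 1 and lane 2 share exactly the 2 values {3, 9}; by pigeonhole those values go to them, so strike 3, 9 from lane 4.
Determined: lane 3=6, lane 5=7, lane 6=8. The other lanes each still have more than one consistent value. That makes 3.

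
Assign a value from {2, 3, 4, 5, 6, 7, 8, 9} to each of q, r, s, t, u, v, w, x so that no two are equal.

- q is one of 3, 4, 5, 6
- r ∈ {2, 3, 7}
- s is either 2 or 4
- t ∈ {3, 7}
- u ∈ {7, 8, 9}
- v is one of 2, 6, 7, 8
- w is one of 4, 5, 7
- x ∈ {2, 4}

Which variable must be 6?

Among the 8 variables, 9 fits only u (and all 8 values in {2, 3, 4, 5, 6, 7, 8, 9} must be used), so u = 9.
The 7 still-open variables together cover exactly {2, 3, 4, 5, 6, 7, 8} — 7 values for 7 variables — and 8 appears only in v's list, so v = 8.
The 6 still-open variables together cover exactly {2, 3, 4, 5, 6, 7} — 6 values for 6 variables — and 6 appears only in q's list, so q = 6.

q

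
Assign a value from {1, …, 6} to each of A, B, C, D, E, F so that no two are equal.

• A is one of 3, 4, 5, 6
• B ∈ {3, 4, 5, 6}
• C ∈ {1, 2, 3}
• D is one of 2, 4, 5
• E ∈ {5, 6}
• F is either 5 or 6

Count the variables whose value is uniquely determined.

2

The 6 variables draw from only 6 values {1, 2, 3, 4, 5, 6}, so each is used; only C can be 1, hence C = 1.
The 5 still-open variables together cover exactly {2, 3, 4, 5, 6} — 5 values for 5 variables — and 2 appears only in D's list, so D = 2.
E and F share exactly the 2 values {5, 6}; by pigeonhole those values go to them, so strike 5, 6 from A, B.
Determined: C=1, D=2. The other variables each still have more than one consistent value. That makes 2.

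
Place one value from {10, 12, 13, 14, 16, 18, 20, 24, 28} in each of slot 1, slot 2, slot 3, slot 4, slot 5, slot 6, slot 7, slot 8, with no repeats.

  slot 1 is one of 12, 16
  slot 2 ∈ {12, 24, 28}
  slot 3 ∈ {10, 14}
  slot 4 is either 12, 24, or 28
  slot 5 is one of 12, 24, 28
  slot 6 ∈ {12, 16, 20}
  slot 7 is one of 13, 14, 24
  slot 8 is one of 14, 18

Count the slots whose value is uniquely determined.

slot 2, slot 4, slot 5 between them cover only {12, 24, 28} — a naked triple. Remove those values from slot 1, slot 6, slot 7.
slot 1 has just one choice, so slot 1 = 16. Eliminate 16 elsewhere: slot 6.
slot 6 has just one choice, so slot 6 = 20.
Determined: slot 1=16, slot 6=20. The other slots each still have more than one consistent value. That makes 2.

2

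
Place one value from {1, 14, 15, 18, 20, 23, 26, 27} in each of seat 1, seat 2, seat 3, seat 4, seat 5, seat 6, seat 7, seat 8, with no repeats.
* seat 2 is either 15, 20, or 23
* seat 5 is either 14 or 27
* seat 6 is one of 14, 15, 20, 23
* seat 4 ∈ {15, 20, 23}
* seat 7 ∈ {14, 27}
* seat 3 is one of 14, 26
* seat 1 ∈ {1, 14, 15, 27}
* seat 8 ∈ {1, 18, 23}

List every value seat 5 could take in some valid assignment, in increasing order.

The 8 variables together cover exactly {1, 14, 15, 18, 20, 23, 26, 27} — 8 values for 8 variables — and 18 appears only in seat 8's list, so seat 8 = 18.
The 7 still-open variables draw from only 7 values {1, 14, 15, 20, 23, 26, 27}, so each is used; only seat 1 can be 1, hence seat 1 = 1.
Among the 6 still-open variables, 26 fits only seat 3 (and all 6 values in {14, 15, 20, 23, 26, 27} must be used), so seat 3 = 26.
seat 5 and seat 7 between them cover only {14, 27} — a naked pair. Remove those values from seat 6.
No further eliminations apply; seat 5 can still be any of 14, 27.

14, 27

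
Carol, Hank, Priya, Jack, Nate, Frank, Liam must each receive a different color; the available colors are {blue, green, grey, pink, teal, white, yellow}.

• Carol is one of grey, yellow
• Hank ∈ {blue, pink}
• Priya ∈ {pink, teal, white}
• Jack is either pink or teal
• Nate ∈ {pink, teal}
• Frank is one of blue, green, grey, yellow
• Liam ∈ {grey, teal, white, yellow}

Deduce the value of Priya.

The 7 variables together cover exactly {blue, green, grey, pink, teal, white, yellow} — 7 values for 7 variables — and green appears only in Frank's list, so Frank = green.
The 6 still-open variables together cover exactly {blue, grey, pink, teal, white, yellow} — 6 values for 6 variables — and blue appears only in Hank's list, so Hank = blue.
Jack and Nate between them cover only {pink, teal} — a naked pair. Remove those values from Priya, Liam.
So Priya = white.

white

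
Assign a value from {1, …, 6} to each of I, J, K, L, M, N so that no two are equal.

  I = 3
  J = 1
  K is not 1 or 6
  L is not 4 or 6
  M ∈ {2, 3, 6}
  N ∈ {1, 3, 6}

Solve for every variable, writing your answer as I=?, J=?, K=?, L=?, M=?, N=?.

I=3, J=1, K=4, L=5, M=2, N=6

I's domain is down to {3}, so I = 3. Strike 3 from K, L, M, N.
J must be 1 (only option left). Strike 1 from L, N.
N must be 6 (only option left). So M can't be 6.
M must be 2 (only option left). So K, L can't be 2.
That leaves L = 5. Remove 5 from K.
K has just one choice, so K = 4.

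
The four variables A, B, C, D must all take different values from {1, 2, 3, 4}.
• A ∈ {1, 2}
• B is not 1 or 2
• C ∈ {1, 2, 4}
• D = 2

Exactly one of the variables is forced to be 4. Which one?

C

D's domain is down to {2}, so D = 2. Strike 2 from A, C.
That leaves A = 1. So C can't be 1.
So 4 goes to C.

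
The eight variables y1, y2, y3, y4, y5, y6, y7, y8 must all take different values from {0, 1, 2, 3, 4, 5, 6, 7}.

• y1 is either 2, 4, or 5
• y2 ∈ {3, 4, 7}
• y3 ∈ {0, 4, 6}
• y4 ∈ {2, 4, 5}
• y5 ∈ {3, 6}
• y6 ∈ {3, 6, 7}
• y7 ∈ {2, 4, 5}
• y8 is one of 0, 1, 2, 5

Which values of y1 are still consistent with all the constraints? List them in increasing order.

2, 4, 5

Among the 8 variables, 1 fits only y8 (and all 8 values in {0, 1, 2, 3, 4, 5, 6, 7} must be used), so y8 = 1.
The 7 still-open variables draw from only 7 values {0, 2, 3, 4, 5, 6, 7}, so each is used; only y3 can be 0, hence y3 = 0.
The 3 variables y1, y4, y7 are confined to {2, 4, 5}, which locks those values in; drop them from y2.
No further eliminations apply; y1 can still be any of 2, 4, 5.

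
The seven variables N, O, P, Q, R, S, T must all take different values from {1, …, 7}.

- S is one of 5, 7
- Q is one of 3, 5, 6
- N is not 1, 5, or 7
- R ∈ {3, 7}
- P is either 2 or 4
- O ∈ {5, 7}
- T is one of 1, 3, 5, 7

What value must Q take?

6

The 7 variables together cover exactly {1, 2, 3, 4, 5, 6, 7} — 7 values for 7 variables — and 1 appears only in T's list, so T = 1.
O and S share exactly the 2 values {5, 7}; by pigeonhole those values go to them, so strike 5, 7 from Q, R.
R has just one choice, so R = 3. Eliminate 3 elsewhere: N, Q.
So Q = 6.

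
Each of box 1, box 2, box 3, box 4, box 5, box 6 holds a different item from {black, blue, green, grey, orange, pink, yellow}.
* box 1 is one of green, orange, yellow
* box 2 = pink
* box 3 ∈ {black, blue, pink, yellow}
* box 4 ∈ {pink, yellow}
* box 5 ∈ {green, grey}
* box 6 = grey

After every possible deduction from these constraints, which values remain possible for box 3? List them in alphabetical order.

black, blue

box 2 must be pink (only option left). Eliminate pink elsewhere: box 3, box 4.
box 4 must be yellow (only option left). So box 1, box 3 can't be yellow.
box 6 must be grey (only option left). Strike grey from box 5.
box 5 must be green (only option left). So box 1 can't be green.
box 1 has just one choice, so box 1 = orange.
No further eliminations apply; box 3 can still be any of black, blue.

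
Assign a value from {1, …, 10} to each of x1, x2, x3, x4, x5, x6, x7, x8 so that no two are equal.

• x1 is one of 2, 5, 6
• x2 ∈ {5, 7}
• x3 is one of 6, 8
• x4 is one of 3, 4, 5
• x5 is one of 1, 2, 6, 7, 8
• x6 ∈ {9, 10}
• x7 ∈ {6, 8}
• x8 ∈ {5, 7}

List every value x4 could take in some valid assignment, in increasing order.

x2 and x8 share exactly the 2 values {5, 7}; by pigeonhole those values go to them, so strike 5, 7 from x1, x4, x5.
x3 and x7 share exactly the 2 values {6, 8}; by pigeonhole those values go to them, so strike 6, 8 from x1, x5.
x1 has just one choice, so x1 = 2. So x5 can't be 2.
x5 has just one choice, so x5 = 1.
No further eliminations apply; x4 can still be any of 3, 4.

3, 4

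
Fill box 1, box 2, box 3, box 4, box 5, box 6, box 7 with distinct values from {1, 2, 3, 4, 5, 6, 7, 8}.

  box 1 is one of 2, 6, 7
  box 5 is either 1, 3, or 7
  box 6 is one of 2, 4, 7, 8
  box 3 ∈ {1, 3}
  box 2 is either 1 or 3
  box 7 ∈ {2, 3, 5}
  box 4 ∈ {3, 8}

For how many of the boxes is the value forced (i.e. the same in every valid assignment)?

box 2 and box 3 between them cover only {1, 3} — a naked pair. Remove those values from box 4, box 5, box 7.
box 4 must be 8 (only option left). Remove 8 from box 6.
box 5 has just one choice, so box 5 = 7. So box 1, box 6 can't be 7.
Determined: box 4=8, box 5=7. The other boxes each still have more than one consistent value. That makes 2.

2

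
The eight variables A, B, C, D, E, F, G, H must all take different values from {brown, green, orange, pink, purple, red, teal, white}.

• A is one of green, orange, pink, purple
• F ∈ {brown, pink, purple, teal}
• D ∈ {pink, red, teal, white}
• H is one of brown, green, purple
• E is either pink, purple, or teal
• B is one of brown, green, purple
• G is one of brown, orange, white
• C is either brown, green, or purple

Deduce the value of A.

orange

The 8 variables together cover exactly {brown, green, orange, pink, purple, red, teal, white} — 8 values for 8 variables — and red appears only in D's list, so D = red.
The 7 still-open variables draw from only 7 values {brown, green, orange, pink, purple, teal, white}, so each is used; only G can be white, hence G = white.
Among the 6 still-open variables, orange fits only A (and all 6 values in {brown, green, orange, pink, purple, teal} must be used), so A = orange.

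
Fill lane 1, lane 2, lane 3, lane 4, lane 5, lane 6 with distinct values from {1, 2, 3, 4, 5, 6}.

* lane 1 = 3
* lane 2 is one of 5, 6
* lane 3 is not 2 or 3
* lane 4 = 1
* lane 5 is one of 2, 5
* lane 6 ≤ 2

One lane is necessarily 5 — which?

lane 5

lane 1's domain is down to {3}, so lane 1 = 3.
That leaves lane 4 = 1. So lane 3, lane 6 can't be 1.
lane 6 must be 2 (only option left). Eliminate 2 elsewhere: lane 5.
So 5 goes to lane 5.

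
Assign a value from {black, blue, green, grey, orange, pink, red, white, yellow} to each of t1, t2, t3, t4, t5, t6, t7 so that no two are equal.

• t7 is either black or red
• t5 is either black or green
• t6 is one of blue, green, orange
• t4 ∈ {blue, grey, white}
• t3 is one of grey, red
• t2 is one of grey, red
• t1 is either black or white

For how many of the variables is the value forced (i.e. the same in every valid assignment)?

The 7 variables together cover exactly {black, blue, green, grey, orange, red, white} — 7 values for 7 variables — and orange appears only in t6's list, so t6 = orange.
Among the 6 still-open variables, blue fits only t4 (and all 6 values in {black, blue, green, grey, red, white} must be used), so t4 = blue.
Among the 5 still-open variables, green fits only t5 (and all 5 values in {black, green, grey, red, white} must be used), so t5 = green.
The 4 still-open variables together cover exactly {black, grey, red, white} — 4 values for 4 variables — and white appears only in t1's list, so t1 = white.
The 3 still-open variables draw from only 3 values {black, grey, red}, so each is used; only t7 can be black, hence t7 = black.
Determined: t1=white, t4=blue, t5=green, t6=orange, t7=black. The other variables each still have more than one consistent value. That makes 5.

5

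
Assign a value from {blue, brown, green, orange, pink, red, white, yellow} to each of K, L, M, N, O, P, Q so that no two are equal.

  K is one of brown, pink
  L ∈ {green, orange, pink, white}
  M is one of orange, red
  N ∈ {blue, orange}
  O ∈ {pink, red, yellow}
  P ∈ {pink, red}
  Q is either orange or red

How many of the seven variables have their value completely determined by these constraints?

The 2 variables M and Q are confined to {orange, red}, which locks those values in; drop them from L, N, O, P.
N must be blue (only option left).
That leaves P = pink. Strike pink from K, L, O.
K must be brown (only option left).
That leaves O = yellow.
Determined: K=brown, N=blue, O=yellow, P=pink. The other variables each still have more than one consistent value. That makes 4.

4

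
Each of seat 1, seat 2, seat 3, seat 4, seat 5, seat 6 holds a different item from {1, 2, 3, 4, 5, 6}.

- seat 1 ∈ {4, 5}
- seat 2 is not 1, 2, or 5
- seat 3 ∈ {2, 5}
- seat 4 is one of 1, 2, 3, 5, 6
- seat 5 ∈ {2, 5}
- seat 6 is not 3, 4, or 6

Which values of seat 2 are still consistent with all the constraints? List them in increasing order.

3, 6

seat 3 and seat 5 between them cover only {2, 5} — a naked pair. Remove those values from seat 1, seat 4, seat 6.
seat 1 must be 4 (only option left). Strike 4 from seat 2.
seat 6 has just one choice, so seat 6 = 1. So seat 4 can't be 1.
No further eliminations apply; seat 2 can still be any of 3, 6.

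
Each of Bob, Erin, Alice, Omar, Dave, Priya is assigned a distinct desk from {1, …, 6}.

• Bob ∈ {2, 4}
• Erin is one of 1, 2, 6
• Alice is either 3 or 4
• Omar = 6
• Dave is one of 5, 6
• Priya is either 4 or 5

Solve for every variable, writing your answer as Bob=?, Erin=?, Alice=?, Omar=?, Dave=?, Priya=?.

Bob=2, Erin=1, Alice=3, Omar=6, Dave=5, Priya=4

Omar must be 6 (only option left). Remove 6 from Erin, Dave.
That leaves Dave = 5. So Priya can't be 5.
That leaves Priya = 4. Remove 4 from Bob, Alice.
Bob must be 2 (only option left). So Erin can't be 2.
Erin must be 1 (only option left).
That leaves Alice = 3.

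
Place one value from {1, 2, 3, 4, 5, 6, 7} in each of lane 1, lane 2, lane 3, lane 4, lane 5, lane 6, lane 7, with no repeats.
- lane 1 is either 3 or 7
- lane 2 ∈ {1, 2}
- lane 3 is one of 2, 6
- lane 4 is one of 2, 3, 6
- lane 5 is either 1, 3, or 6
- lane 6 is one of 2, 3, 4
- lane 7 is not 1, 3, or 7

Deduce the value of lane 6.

Among the 7 variables, 5 fits only lane 7 (and all 7 values in {1, 2, 3, 4, 5, 6, 7} must be used), so lane 7 = 5.
The 6 still-open variables draw from only 6 values {1, 2, 3, 4, 6, 7}, so each is used; only lane 6 can be 4, hence lane 6 = 4.

4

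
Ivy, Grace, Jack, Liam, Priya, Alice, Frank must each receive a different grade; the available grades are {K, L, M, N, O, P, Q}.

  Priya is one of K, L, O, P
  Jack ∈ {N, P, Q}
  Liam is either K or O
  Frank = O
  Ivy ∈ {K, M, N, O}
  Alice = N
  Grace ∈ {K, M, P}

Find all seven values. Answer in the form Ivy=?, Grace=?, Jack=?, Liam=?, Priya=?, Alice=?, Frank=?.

Ivy=M, Grace=P, Jack=Q, Liam=K, Priya=L, Alice=N, Frank=O

Alice's domain is down to {N}, so Alice = N. Remove N from Ivy, Jack.
Frank must be O (only option left). Strike O from Ivy, Liam, Priya.
That leaves Liam = K. Strike K from Ivy, Grace, Priya.
Ivy must be M (only option left). So Grace can't be M.
Grace's domain is down to {P}, so Grace = P. Eliminate P elsewhere: Jack, Priya.
Jack has just one choice, so Jack = Q.
Priya must be L (only option left).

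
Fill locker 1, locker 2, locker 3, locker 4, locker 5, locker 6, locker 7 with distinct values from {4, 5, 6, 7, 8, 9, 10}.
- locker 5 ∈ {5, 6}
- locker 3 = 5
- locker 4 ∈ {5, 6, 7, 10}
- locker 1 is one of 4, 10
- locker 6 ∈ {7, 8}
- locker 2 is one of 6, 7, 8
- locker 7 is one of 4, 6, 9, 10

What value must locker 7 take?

locker 3 must be 5 (only option left). Eliminate 5 elsewhere: locker 4, locker 5.
locker 5's domain is down to {6}, so locker 5 = 6. So locker 2, locker 4, locker 7 can't be 6.
The 5 still-open variables draw from only 5 values {4, 7, 8, 9, 10}, so each is used; only locker 7 can be 9, hence locker 7 = 9.

9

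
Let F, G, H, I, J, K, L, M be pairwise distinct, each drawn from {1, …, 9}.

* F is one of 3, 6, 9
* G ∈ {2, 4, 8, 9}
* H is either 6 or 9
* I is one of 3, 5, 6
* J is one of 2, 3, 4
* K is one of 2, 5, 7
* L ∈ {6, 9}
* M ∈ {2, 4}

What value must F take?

3

The 8 variables together cover exactly {2, 3, 4, 5, 6, 7, 8, 9} — 8 values for 8 variables — and 7 appears only in K's list, so K = 7.
Among the 7 still-open variables, 5 fits only I (and all 7 values in {2, 3, 4, 5, 6, 8, 9} must be used), so I = 5.
Among the 6 still-open variables, 8 fits only G (and all 6 values in {2, 3, 4, 6, 8, 9} must be used), so G = 8.
H and L between them cover only {6, 9} — a naked pair. Remove those values from F.
So F = 3.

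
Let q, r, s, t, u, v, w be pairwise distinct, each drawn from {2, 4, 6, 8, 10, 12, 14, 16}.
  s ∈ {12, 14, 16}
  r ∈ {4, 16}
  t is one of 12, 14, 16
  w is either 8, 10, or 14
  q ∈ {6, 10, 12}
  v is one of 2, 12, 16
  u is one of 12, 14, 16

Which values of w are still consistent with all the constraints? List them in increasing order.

8, 10

The 3 variables s, t, u are confined to {12, 14, 16}, which locks those values in; drop them from q, r, v, w.
That leaves r = 4.
That leaves v = 2.
No further eliminations apply; w can still be any of 8, 10.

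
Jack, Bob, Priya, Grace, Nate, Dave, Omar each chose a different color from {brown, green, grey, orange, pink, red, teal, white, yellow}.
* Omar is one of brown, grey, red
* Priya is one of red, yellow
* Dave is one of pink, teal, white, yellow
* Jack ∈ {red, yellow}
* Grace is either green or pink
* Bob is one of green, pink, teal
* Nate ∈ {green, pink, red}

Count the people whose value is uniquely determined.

2

The 2 variables Jack and Priya are confined to {red, yellow}, which locks those values in; drop them from Nate, Dave, Omar.
The 2 variables Grace and Nate are confined to {green, pink}, which locks those values in; drop them from Bob, Dave.
Bob must be teal (only option left). Strike teal from Dave.
That leaves Dave = white.
Determined: Bob=teal, Dave=white. The other people each still have more than one consistent value. That makes 2.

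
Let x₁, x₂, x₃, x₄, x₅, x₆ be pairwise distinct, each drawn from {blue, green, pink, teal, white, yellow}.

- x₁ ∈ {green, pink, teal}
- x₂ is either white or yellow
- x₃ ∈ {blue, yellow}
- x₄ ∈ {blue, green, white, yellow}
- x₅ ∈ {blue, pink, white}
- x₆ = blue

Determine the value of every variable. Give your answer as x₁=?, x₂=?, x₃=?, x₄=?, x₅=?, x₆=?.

x₆'s domain is down to {blue}, so x₆ = blue. Strike blue from x₃, x₄, x₅.
x₃'s domain is down to {yellow}, so x₃ = yellow. Eliminate yellow elsewhere: x₂, x₄.
x₂ must be white (only option left). Eliminate white elsewhere: x₄, x₅.
x₄ must be green (only option left). Remove green from x₁.
That leaves x₅ = pink. Strike pink from x₁.
x₁'s domain is down to {teal}, so x₁ = teal.

x₁=teal, x₂=white, x₃=yellow, x₄=green, x₅=pink, x₆=blue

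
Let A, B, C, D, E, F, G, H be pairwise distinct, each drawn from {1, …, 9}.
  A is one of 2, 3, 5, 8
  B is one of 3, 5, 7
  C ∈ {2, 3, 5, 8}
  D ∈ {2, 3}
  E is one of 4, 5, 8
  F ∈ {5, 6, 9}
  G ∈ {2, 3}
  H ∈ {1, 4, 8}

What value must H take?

D and G between them cover only {2, 3} — a naked pair. Remove those values from A, B, C.
A and C share exactly the 2 values {5, 8}; by pigeonhole those values go to them, so strike 5, 8 from B, E, F, H.
B's domain is down to {7}, so B = 7.
E's domain is down to {4}, so E = 4. Strike 4 from H.
So H = 1.

1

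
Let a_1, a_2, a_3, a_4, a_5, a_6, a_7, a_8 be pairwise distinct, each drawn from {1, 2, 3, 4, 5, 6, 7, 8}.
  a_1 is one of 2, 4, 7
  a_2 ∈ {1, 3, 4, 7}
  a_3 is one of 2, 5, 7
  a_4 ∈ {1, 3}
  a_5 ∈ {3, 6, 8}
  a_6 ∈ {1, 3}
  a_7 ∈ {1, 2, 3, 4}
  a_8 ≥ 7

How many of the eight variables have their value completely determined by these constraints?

The 8 variables draw from only 8 values {1, 2, 3, 4, 5, 6, 7, 8}, so each is used; only a_3 can be 5, hence a_3 = 5.
Among the 7 still-open variables, 6 fits only a_5 (and all 7 values in {1, 2, 3, 4, 6, 7, 8} must be used), so a_5 = 6.
The 6 still-open variables draw from only 6 values {1, 2, 3, 4, 7, 8}, so each is used; only a_8 can be 8, hence a_8 = 8.
a_4 and a_6 share exactly the 2 values {1, 3}; by pigeonhole those values go to them, so strike 1, 3 from a_2, a_7.
Determined: a_3=5, a_5=6, a_8=8. The other variables each still have more than one consistent value. That makes 3.

3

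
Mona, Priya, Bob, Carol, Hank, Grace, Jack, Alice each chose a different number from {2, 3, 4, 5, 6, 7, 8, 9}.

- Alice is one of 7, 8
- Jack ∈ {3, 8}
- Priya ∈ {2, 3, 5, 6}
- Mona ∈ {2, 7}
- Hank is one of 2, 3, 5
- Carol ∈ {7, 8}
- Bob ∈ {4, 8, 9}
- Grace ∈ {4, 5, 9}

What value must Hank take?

5

Among the 8 variables, 6 fits only Priya (and all 8 values in {2, 3, 4, 5, 6, 7, 8, 9} must be used), so Priya = 6.
Carol and Alice share exactly the 2 values {7, 8}; by pigeonhole those values go to them, so strike 7, 8 from Mona, Bob, Jack.
Mona has just one choice, so Mona = 2. Eliminate 2 elsewhere: Hank.
Jack has just one choice, so Jack = 3. Strike 3 from Hank.
So Hank = 5.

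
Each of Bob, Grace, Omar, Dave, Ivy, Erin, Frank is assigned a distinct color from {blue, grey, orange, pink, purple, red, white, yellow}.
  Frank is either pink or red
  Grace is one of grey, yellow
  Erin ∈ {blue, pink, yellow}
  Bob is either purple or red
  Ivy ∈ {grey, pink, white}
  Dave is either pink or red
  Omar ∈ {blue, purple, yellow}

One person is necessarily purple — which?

Among the 7 variables, white fits only Ivy (and all 7 values in {blue, grey, pink, purple, red, white, yellow} must be used), so Ivy = white.
The 6 still-open variables together cover exactly {blue, grey, pink, purple, red, yellow} — 6 values for 6 variables — and grey appears only in Grace's list, so Grace = grey.
Dave and Frank share exactly the 2 values {pink, red}; by pigeonhole those values go to them, so strike pink, red from Bob, Erin.
So purple goes to Bob.

Bob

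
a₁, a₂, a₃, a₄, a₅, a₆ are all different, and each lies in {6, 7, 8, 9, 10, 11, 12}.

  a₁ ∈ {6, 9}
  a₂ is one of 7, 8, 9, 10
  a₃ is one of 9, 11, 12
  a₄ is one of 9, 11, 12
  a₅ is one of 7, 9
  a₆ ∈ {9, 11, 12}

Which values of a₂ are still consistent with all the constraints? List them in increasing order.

The 3 variables a₃, a₄, a₆ are confined to {9, 11, 12}, which locks those values in; drop them from a₁, a₂, a₅.
That leaves a₁ = 6.
a₅'s domain is down to {7}, so a₅ = 7. Strike 7 from a₂.
No further eliminations apply; a₂ can still be any of 8, 10.

8, 10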